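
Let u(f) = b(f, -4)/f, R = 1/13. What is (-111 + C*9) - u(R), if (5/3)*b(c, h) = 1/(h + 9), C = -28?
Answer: -9114/25 ≈ -364.56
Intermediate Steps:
R = 1/13 ≈ 0.076923
b(c, h) = 3/(5*(9 + h)) (b(c, h) = 3/(5*(h + 9)) = 3/(5*(9 + h)))
u(f) = 3/(25*f) (u(f) = (3/(5*(9 - 4)))/f = ((⅗)/5)/f = ((⅗)*(⅕))/f = 3/(25*f))
(-111 + C*9) - u(R) = (-111 - 28*9) - 3/(25*1/13) = (-111 - 252) - 3*13/25 = -363 - 1*39/25 = -363 - 39/25 = -9114/25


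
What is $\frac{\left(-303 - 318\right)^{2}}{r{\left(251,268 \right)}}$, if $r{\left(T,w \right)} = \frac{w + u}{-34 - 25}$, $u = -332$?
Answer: $\frac{22752819}{64} \approx 3.5551 \cdot 10^{5}$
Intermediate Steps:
$r{\left(T,w \right)} = \frac{332}{59} - \frac{w}{59}$ ($r{\left(T,w \right)} = \frac{w - 332}{-34 - 25} = \frac{-332 + w}{-59} = \left(-332 + w\right) \left(- \frac{1}{59}\right) = \frac{332}{59} - \frac{w}{59}$)
$\frac{\left(-303 - 318\right)^{2}}{r{\left(251,268 \right)}} = \frac{\left(-303 - 318\right)^{2}}{\frac{332}{59} - \frac{268}{59}} = \frac{\left(-621\right)^{2}}{\frac{332}{59} - \frac{268}{59}} = \frac{385641}{\frac{64}{59}} = 385641 \cdot \frac{59}{64} = \frac{22752819}{64}$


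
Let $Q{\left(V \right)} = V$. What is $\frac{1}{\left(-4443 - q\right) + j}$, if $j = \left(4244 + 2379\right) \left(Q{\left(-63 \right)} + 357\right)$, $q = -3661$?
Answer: $\frac{1}{1946380} \approx 5.1377 \cdot 10^{-7}$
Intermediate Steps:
$j = 1947162$ ($j = \left(4244 + 2379\right) \left(-63 + 357\right) = 6623 \cdot 294 = 1947162$)
$\frac{1}{\left(-4443 - q\right) + j} = \frac{1}{\left(-4443 - -3661\right) + 1947162} = \frac{1}{\left(-4443 + 3661\right) + 1947162} = \frac{1}{-782 + 1947162} = \frac{1}{1946380}$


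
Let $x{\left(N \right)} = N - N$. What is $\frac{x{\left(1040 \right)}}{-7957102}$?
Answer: $0$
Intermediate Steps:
$x{\left(N \right)} = 0$
$\frac{x{\left(1040 \right)}}{-7957102} = \frac{0}{-7957102} = 0 \left(- \frac{1}{7957102}\right) = 0$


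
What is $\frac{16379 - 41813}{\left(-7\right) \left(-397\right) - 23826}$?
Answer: $\frac{25434}{21047} \approx 1.2084$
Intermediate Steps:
$\frac{16379 - 41813}{\left(-7\right) \left(-397\right) - 23826} = - \frac{25434}{2779 - 23826} = - \frac{25434}{-21047} = \left(-25434\right) \left(- \frac{1}{21047}\right) = \frac{25434}{21047}$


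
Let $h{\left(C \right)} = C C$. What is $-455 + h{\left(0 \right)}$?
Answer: $-455$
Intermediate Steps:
$h{\left(C \right)} = C^{2}$
$-455 + h{\left(0 \right)} = -455 + 0^{2} = -455 + 0 = -455$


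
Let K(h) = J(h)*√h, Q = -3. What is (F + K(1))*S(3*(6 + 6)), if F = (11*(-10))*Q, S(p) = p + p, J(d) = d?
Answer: 23832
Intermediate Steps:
S(p) = 2*p
F = 330 (F = (11*(-10))*(-3) = -110*(-3) = 330)
K(h) = h^(3/2) (K(h) = h*√h = h^(3/2))
(F + K(1))*S(3*(6 + 6)) = (330 + 1^(3/2))*(2*(3*(6 + 6))) = (330 + 1)*(2*(3*12)) = 331*(2*36) = 331*72 = 23832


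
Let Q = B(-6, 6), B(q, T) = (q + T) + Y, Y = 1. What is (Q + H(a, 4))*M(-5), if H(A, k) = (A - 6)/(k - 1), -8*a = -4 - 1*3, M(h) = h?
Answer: 85/24 ≈ 3.5417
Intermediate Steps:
B(q, T) = 1 + T + q (B(q, T) = (q + T) + 1 = (T + q) + 1 = 1 + T + q)
Q = 1 (Q = 1 + 6 - 6 = 1)
a = 7/8 (a = -(-4 - 1*3)/8 = -(-4 - 3)/8 = -⅛*(-7) = 7/8 ≈ 0.87500)
H(A, k) = (-6 + A)/(-1 + k)
(Q + H(a, 4))*M(-5) = (1 + (-6 + 7/8)/(-1 + 4))*(-5) = (1 - 41/8/3)*(-5) = (1 + (⅓)*(-41/8))*(-5) = (1 - 41/24)*(-5) = -17/24*(-5) = 85/24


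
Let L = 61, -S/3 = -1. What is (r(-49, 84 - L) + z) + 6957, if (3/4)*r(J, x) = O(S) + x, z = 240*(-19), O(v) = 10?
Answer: 2441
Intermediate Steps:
S = 3 (S = -3*(-1) = 3)
z = -4560
r(J, x) = 40/3 + 4*x/3 (r(J, x) = 4*(10 + x)/3 = 40/3 + 4*x/3)
(r(-49, 84 - L) + z) + 6957 = ((40/3 + 4*(84 - 1*61)/3) - 4560) + 6957 = ((40/3 + 4*(84 - 61)/3) - 4560) + 6957 = ((40/3 + (4/3)*23) - 4560) + 6957 = ((40/3 + 92/3) - 4560) + 6957 = (44 - 4560) + 6957 = -4516 + 6957 = 2441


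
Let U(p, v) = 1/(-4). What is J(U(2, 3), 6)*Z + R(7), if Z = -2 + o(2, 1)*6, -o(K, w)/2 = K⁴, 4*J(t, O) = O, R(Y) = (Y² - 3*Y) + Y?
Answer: -256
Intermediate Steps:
R(Y) = Y² - 2*Y
U(p, v) = -¼
J(t, O) = O/4
o(K, w) = -2*K⁴
Z = -194 (Z = -2 - 2*2⁴*6 = -2 - 2*16*6 = -2 - 32*6 = -2 - 192 = -194)
J(U(2, 3), 6)*Z + R(7) = ((¼)*6)*(-194) + 7*(-2 + 7) = (3/2)*(-194) + 7*5 = -291 + 35 = -256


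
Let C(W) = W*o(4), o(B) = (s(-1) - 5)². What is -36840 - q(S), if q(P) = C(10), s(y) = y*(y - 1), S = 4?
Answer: -36930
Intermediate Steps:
s(y) = y*(-1 + y)
o(B) = 9 (o(B) = (-(-1 - 1) - 5)² = (-1*(-2) - 5)² = (2 - 5)² = (-3)² = 9)
C(W) = 9*W (C(W) = W*9 = 9*W)
q(P) = 90 (q(P) = 9*10 = 90)
-36840 - q(S) = -36840 - 1*90 = -36840 - 90 = -36930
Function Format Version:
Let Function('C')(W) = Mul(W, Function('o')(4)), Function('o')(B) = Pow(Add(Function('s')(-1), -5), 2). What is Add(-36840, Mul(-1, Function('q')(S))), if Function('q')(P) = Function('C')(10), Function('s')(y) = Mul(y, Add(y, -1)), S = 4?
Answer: -36930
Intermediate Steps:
Function('s')(y) = Mul(y, Add(-1, y))
Function('o')(B) = 9 (Function('o')(B) = Pow(Add(Mul(-1, Add(-1, -1)), -5), 2) = Pow(Add(Mul(-1, -2), -5), 2) = Pow(Add(2, -5), 2) = Pow(-3, 2) = 9)
Function('C')(W) = Mul(9, W) (Function('C')(W) = Mul(W, 9) = Mul(9, W))
Function('q')(P) = 90 (Function('q')(P) = Mul(9, 10) = 90)
Add(-36840, Mul(-1, Function('q')(S))) = Add(-36840, Mul(-1, 90)) = Add(-36840, -90) = -36930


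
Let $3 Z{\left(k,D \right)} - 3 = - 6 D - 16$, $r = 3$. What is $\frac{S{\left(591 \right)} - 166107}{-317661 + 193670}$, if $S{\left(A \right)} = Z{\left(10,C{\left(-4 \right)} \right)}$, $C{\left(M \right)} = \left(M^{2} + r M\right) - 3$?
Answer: $\frac{498340}{371973} \approx 1.3397$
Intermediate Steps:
$C{\left(M \right)} = -3 + M^{2} + 3 M$ ($C{\left(M \right)} = \left(M^{2} + 3 M\right) - 3 = -3 + M^{2} + 3 M$)
$Z{\left(k,D \right)} = - \frac{13}{3} - 2 D$ ($Z{\left(k,D \right)} = 1 + \frac{- 6 D - 16}{3} = 1 + \frac{-16 - 6 D}{3} = 1 - \left(\frac{16}{3} + 2 D\right) = - \frac{13}{3} - 2 D$)
$S{\left(A \right)} = - \frac{19}{3}$ ($S{\left(A \right)} = - \frac{13}{3} - 2 \left(-3 + \left(-4\right)^{2} + 3 \left(-4\right)\right) = - \frac{13}{3} - 2 \left(-3 + 16 - 12\right) = - \frac{13}{3} - 2 = - \frac{19}{3}$)
$\frac{S{\left(591 \right)} - 166107}{-317661 + 193670} = \frac{- \frac{19}{3} - 166107}{-317661 + 193670} = - \frac{498340}{3 \left(-123991\right)} = \left(- \frac{498340}{3}\right) \left(- \frac{1}{123991}\right) = \frac{498340}{371973}$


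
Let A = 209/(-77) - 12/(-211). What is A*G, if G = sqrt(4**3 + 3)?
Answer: -3925*sqrt(67)/1477 ≈ -21.752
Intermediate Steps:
G = sqrt(67) (G = sqrt(64 + 3) = sqrt(67) ≈ 8.1853)
A = -3925/1477 (A = 209*(-1/77) - 12*(-1/211) = -19/7 + 12/211 = -3925/1477 ≈ -2.6574)
A*G = -3925*sqrt(67)/1477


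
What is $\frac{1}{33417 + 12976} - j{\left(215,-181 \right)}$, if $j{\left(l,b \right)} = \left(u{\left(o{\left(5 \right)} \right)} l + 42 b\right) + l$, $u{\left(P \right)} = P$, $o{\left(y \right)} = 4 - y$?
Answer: $\frac{352679587}{46393} \approx 7602.0$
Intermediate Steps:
$j{\left(l,b \right)} = 42 b$ ($j{\left(l,b \right)} = \left(\left(4 - 5\right) l + 42 b\right) + l = \left(- l + 42 b\right) + l = 42 b$)
$\frac{1}{33417 + 12976} - j{\left(215,-181 \right)} = \frac{1}{33417 + 12976} - 42 \left(-181\right) = \frac{1}{46393} - -7602 = \frac{1}{46393} + 7602 = \frac{352679587}{46393}$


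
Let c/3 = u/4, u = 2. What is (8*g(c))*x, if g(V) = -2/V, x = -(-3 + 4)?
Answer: 32/3 ≈ 10.667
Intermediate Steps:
x = -1 (x = -1*1 = -1)
c = 3/2 (c = 3*(2/4) = 3*(2*(¼)) = 3*(½) = 3/2 ≈ 1.5000)
(8*g(c))*x = (8*(-2/3/2))*(-1) = (8*(-2*⅔))*(-1) = (8*(-4/3))*(-1) = -32/3*(-1) = 32/3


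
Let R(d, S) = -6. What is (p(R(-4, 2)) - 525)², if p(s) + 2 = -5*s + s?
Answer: 253009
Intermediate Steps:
p(s) = -2 - 4*s (p(s) = -2 + (-5*s + s) = -2 - 4*s)
(p(R(-4, 2)) - 525)² = ((-2 - 4*(-6)) - 525)² = ((-2 + 24) - 525)² = (22 - 525)² = (-503)² = 253009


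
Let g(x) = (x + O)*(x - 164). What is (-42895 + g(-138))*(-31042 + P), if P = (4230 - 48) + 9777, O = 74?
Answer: 402595061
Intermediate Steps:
P = 13959 (P = 4182 + 9777 = 13959)
g(x) = (-164 + x)*(74 + x) (g(x) = (x + 74)*(x - 164) = (74 + x)*(-164 + x) = (-164 + x)*(74 + x))
(-42895 + g(-138))*(-31042 + P) = (-42895 + (-12136 + (-138)**2 - 90*(-138)))*(-31042 + 13959) = (-42895 + (-12136 + 19044 + 12420))*(-17083) = (-42895 + 19328)*(-17083) = -23567*(-17083) = 402595061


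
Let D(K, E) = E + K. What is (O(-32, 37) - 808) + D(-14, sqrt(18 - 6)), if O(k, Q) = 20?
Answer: -802 + 2*sqrt(3) ≈ -798.54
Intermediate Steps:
(O(-32, 37) - 808) + D(-14, sqrt(18 - 6)) = (20 - 808) + (sqrt(18 - 6) - 14) = -788 + (sqrt(12) - 14) = -788 + (2*sqrt(3) - 14) = -788 + (-14 + 2*sqrt(3)) = -802 + 2*sqrt(3)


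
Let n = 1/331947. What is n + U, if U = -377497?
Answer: -125308996658/331947 ≈ -3.7750e+5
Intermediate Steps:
n = 1/331947 ≈ 3.0125e-6
n + U = 1/331947 - 377497 = -125308996658/331947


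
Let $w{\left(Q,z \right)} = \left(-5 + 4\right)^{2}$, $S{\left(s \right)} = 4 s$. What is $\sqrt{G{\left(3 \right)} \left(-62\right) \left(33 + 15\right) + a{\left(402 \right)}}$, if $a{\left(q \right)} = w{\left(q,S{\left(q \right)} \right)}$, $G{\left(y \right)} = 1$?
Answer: $5 i \sqrt{119} \approx 54.544 i$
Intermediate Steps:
$w{\left(Q,z \right)} = 1$ ($w{\left(Q,z \right)} = \left(-1\right)^{2} = 1$)
$a{\left(q \right)} = 1$
$\sqrt{G{\left(3 \right)} \left(-62\right) \left(33 + 15\right) + a{\left(402 \right)}} = \sqrt{1 \left(-62\right) \left(33 + 15\right) + 1} = \sqrt{\left(-62\right) 48 + 1} = \sqrt{-2976 + 1} = \sqrt{-2975} = 5 i \sqrt{119}$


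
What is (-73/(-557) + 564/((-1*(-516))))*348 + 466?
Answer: 21363830/23951 ≈ 891.98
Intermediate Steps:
(-73/(-557) + 564/((-1*(-516))))*348 + 466 = (-73*(-1/557) + 564/516)*348 + 466 = (73/557 + 564*(1/516))*348 + 466 = (73/557 + 47/43)*348 + 466 = (29318/23951)*348 + 466 = 10202664/23951 + 466 = 21363830/23951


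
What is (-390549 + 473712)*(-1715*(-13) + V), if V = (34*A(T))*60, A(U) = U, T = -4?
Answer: 1175509005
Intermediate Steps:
V = -8160 (V = (34*(-4))*60 = -136*60 = -8160)
(-390549 + 473712)*(-1715*(-13) + V) = (-390549 + 473712)*(-1715*(-13) - 8160) = 83163*(-49*(-455) - 8160) = 83163*(22295 - 8160) = 83163*14135 = 1175509005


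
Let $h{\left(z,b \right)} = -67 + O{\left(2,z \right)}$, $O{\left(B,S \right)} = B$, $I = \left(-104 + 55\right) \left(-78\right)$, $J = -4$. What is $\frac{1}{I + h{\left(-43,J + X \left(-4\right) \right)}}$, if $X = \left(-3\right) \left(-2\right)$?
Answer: $\frac{1}{3757} \approx 0.00026617$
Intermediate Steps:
$X = 6$
$I = 3822$ ($I = \left(-49\right) \left(-78\right) = 3822$)
$h{\left(z,b \right)} = -65$ ($h{\left(z,b \right)} = -67 + 2 = -65$)
$\frac{1}{I + h{\left(-43,J + X \left(-4\right) \right)}} = \frac{1}{3822 - 65} = \frac{1}{3757}$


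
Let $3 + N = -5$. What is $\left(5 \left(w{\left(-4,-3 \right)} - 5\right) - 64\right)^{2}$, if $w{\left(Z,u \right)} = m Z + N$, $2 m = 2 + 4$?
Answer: $35721$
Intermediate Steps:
$N = -8$ ($N = -3 - 5 = -8$)
$m = 3$ ($m = \frac{2 + 4}{2} = \frac{1}{2} \cdot 6 = 3$)
$w{\left(Z,u \right)} = -8 + 3 Z$ ($w{\left(Z,u \right)} = 3 Z - 8 = -8 + 3 Z$)
$\left(5 \left(w{\left(-4,-3 \right)} - 5\right) - 64\right)^{2} = \left(5 \left(\left(-8 + 3 \left(-4\right)\right) - 5\right) - 64\right)^{2} = \left(5 \left(\left(-8 - 12\right) - 5\right) - 64\right)^{2} = \left(5 \left(-20 - 5\right) - 64\right)^{2} = \left(5 \left(-25\right) - 64\right)^{2} = \left(-125 - 64\right)^{2} = \left(-189\right)^{2} = 35721$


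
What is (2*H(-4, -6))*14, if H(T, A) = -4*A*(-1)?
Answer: -672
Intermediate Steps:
H(T, A) = 4*A
(2*H(-4, -6))*14 = (2*(4*(-6)))*14 = (2*(-24))*14 = -48*14 = -672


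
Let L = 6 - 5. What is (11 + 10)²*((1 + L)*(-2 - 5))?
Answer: -6174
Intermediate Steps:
L = 1
(11 + 10)²*((1 + L)*(-2 - 5)) = (11 + 10)²*((1 + 1)*(-2 - 5)) = 21²*(2*(-7)) = 441*(-14) = -6174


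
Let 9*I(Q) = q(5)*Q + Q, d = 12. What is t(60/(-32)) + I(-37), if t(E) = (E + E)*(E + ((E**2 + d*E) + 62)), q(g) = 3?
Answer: -393343/2304 ≈ -170.72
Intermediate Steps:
I(Q) = 4*Q/9 (I(Q) = (3*Q + Q)/9 = (4*Q)/9 = 4*Q/9)
t(E) = 2*E*(62 + E**2 + 13*E) (t(E) = (E + E)*(E + ((E**2 + 12*E) + 62)) = (2*E)*(E + (62 + E**2 + 12*E)) = (2*E)*(62 + E**2 + 13*E) = 2*E*(62 + E**2 + 13*E))
t(60/(-32)) + I(-37) = 2*(60/(-32))*(62 + (60/(-32))**2 + 13*(60/(-32))) + (4/9)*(-37) = 2*(60*(-1/32))*(62 + (60*(-1/32))**2 + 13*(60*(-1/32))) - 148/9 = 2*(-15/8)*(62 + (-15/8)**2 + 13*(-15/8)) - 148/9 = 2*(-15/8)*(62 + 225/64 - 195/8) - 148/9 = 2*(-15/8)*(2633/64) - 148/9 = -39495/256 - 148/9 = -393343/2304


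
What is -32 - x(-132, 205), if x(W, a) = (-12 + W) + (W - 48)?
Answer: 292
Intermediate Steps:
x(W, a) = -60 + 2*W (x(W, a) = (-12 + W) + (-48 + W) = -60 + 2*W)
-32 - x(-132, 205) = -32 - (-60 + 2*(-132)) = -32 - (-60 - 264) = -32 - 1*(-324) = -32 + 324 = 292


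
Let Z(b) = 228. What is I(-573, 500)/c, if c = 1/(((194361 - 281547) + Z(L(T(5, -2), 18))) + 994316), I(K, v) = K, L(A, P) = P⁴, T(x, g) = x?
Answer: -519916134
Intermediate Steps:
c = 1/907358 (c = 1/(((194361 - 281547) + 228) + 994316) = 1/((-87186 + 228) + 994316) = 1/(-86958 + 994316) = 1/907358 ≈ 1.1021e-6)
I(-573, 500)/c = -573/1/907358 = -573*907358 = -519916134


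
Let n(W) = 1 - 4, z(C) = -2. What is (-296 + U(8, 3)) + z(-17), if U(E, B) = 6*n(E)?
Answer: -316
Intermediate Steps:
n(W) = -3
U(E, B) = -18 (U(E, B) = 6*(-3) = -18)
(-296 + U(8, 3)) + z(-17) = (-296 - 18) - 2 = -314 - 2 = -316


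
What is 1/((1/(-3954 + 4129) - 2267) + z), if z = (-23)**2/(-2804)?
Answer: -490700/1112506671 ≈ -0.00044108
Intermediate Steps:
z = -529/2804 (z = 529*(-1/2804) = -529/2804 ≈ -0.18866)
1/((1/(-3954 + 4129) - 2267) + z) = 1/((1/(-3954 + 4129) - 2267) - 529/2804) = 1/((1/175 - 2267) - 529/2804) = 1/(-396724/175 - 529/2804) = 1/(-1112506671/490700) = -490700/1112506671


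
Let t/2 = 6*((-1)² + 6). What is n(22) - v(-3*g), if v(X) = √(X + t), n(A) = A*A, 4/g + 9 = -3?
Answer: 484 - √85 ≈ 474.78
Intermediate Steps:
g = -⅓ (g = 4/(-9 - 3) = 4/(-12) = 4*(-1/12) = -⅓ ≈ -0.33333)
n(A) = A²
t = 84 (t = 2*(6*((-1)² + 6)) = 2*(6*(1 + 6)) = 2*(6*7) = 2*42 = 84)
v(X) = √(84 + X) (v(X) = √(X + 84) = √(84 + X))
n(22) - v(-3*g) = 22² - √(84 - 3*(-⅓)) = 484 - √(84 + 1) = 484 - √85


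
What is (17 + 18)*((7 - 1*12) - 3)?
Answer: -280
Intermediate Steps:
(17 + 18)*((7 - 1*12) - 3) = 35*((7 - 12) - 3) = 35*(-5 - 3) = 35*(-8) = -280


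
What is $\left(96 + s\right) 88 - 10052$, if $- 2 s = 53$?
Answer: $-3936$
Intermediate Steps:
$s = - \frac{53}{2}$ ($s = \left(- \frac{1}{2}\right) 53 = - \frac{53}{2} \approx -26.5$)
$\left(96 + s\right) 88 - 10052 = \left(96 - \frac{53}{2}\right) 88 - 10052 = \frac{139}{2} \cdot 88 - 10052 = 6116 - 10052 = -3936$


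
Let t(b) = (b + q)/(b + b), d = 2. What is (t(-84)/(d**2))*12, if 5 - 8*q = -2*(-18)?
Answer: 703/448 ≈ 1.5692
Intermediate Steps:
q = -31/8 (q = 5/8 - (-1)*(-18)/4 = 5/8 - 1/8*36 = 5/8 - 9/2 = -31/8 ≈ -3.8750)
t(b) = (-31/8 + b)/(2*b) (t(b) = (b - 31/8)/(b + b) = (-31/8 + b)/((2*b)) = (-31/8 + b)*(1/(2*b)) = (-31/8 + b)/(2*b))
(t(-84)/(d**2))*12 = (((1/16)*(-31 + 8*(-84))/(-84))/(2**2))*12 = (((1/16)*(-1/84)*(-31 - 672))/4)*12 = (((1/16)*(-1/84)*(-703))*(1/4))*12 = ((703/1344)*(1/4))*12 = (703/5376)*12 = 703/448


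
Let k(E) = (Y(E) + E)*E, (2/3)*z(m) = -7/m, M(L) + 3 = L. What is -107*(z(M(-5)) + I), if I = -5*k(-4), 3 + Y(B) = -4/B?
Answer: 203193/16 ≈ 12700.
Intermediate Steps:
Y(B) = -3 - 4/B
M(L) = -3 + L
z(m) = -21/(2*m) (z(m) = 3*(-7/m)/2 = -21/(2*m))
k(E) = E*(-3 + E - 4/E) (k(E) = ((-3 - 4/E) + E)*E = (-3 + E - 4/E)*E = E*(-3 + E - 4/E))
I = -120 (I = -5*(-4 - 4*(-3 - 4)) = -5*(-4 - 4*(-7)) = -5*(-4 + 28) = -5*24 = -120)
-107*(z(M(-5)) + I) = -107*(-21/(2*(-3 - 5)) - 120) = -107*(-21/2/(-8) - 120) = -107*(-21/2*(-⅛) - 120) = -107*(21/16 - 120) = -107*(-1899/16) = 203193/16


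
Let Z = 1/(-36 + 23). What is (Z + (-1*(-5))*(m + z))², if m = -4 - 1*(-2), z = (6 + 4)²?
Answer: 40564161/169 ≈ 2.4002e+5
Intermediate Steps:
z = 100 (z = 10² = 100)
m = -2 (m = -4 + 2 = -2)
Z = -1/13 (Z = 1/(-13) = -1/13 ≈ -0.076923)
(Z + (-1*(-5))*(m + z))² = (-1/13 + (-1*(-5))*(-2 + 100))² = (-1/13 + 5*98)² = (-1/13 + 490)² = (6369/13)² = 40564161/169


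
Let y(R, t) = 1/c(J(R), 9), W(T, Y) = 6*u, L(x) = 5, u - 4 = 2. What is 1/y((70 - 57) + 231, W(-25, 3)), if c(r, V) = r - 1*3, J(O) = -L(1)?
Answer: -8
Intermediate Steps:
u = 6 (u = 4 + 2 = 6)
J(O) = -5 (J(O) = -1*5 = -5)
c(r, V) = -3 + r (c(r, V) = r - 3 = -3 + r)
W(T, Y) = 36 (W(T, Y) = 6*6 = 36)
y(R, t) = -⅛ (y(R, t) = 1/(-3 - 5) = 1/(-8) = -⅛)
1/y((70 - 57) + 231, W(-25, 3)) = 1/(-⅛) = -8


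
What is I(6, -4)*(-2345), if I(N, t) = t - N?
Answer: 23450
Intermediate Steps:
I(6, -4)*(-2345) = (-4 - 1*6)*(-2345) = (-4 - 6)*(-2345) = -10*(-2345) = 23450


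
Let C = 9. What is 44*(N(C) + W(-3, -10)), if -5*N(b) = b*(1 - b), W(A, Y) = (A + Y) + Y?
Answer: -1892/5 ≈ -378.40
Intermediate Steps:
W(A, Y) = A + 2*Y
N(b) = -b*(1 - b)/5
44*(N(C) + W(-3, -10)) = 44*((⅕)*9*(-1 + 9) + (-3 + 2*(-10))) = 44*((⅕)*9*8 + (-3 - 20)) = 44*(72/5 - 23) = 44*(-43/5) = -1892/5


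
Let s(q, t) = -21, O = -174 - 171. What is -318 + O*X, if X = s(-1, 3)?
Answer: 6927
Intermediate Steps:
O = -345
X = -21
-318 + O*X = -318 - 345*(-21) = -318 + 7245 = 6927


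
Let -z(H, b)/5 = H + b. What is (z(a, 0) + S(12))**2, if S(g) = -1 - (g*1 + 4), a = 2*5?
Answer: 4489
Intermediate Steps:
a = 10
S(g) = -5 - g (S(g) = -1 - (g + 4) = -1 - (4 + g) = -1 + (-4 - g) = -5 - g)
z(H, b) = -5*H - 5*b (z(H, b) = -5*(H + b) = -5*H - 5*b)
(z(a, 0) + S(12))**2 = ((-5*10 - 5*0) + (-5 - 1*12))**2 = ((-50 + 0) + (-5 - 12))**2 = (-50 - 17)**2 = (-67)**2 = 4489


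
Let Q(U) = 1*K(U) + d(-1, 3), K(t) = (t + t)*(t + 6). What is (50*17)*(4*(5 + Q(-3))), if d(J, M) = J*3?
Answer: -54400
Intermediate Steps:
d(J, M) = 3*J
K(t) = 2*t*(6 + t) (K(t) = (2*t)*(6 + t) = 2*t*(6 + t))
Q(U) = -3 + 2*U*(6 + U) (Q(U) = 1*(2*U*(6 + U)) + 3*(-1) = 2*U*(6 + U) - 3 = -3 + 2*U*(6 + U))
(50*17)*(4*(5 + Q(-3))) = (50*17)*(4*(5 + (-3 + 2*(-3)*(6 - 3)))) = 850*(4*(5 + (-3 + 2*(-3)*3))) = 850*(4*(5 + (-3 - 18))) = 850*(4*(5 - 21)) = 850*(4*(-16)) = 850*(-64) = -54400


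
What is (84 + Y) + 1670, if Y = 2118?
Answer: 3872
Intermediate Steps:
(84 + Y) + 1670 = (84 + 2118) + 1670 = 2202 + 1670 = 3872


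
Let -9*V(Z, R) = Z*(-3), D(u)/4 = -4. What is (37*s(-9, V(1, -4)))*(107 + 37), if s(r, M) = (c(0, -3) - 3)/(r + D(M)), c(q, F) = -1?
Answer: 21312/25 ≈ 852.48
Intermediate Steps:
D(u) = -16 (D(u) = 4*(-4) = -16)
V(Z, R) = Z/3 (V(Z, R) = -Z*(-3)/9 = -(-1)*Z/3 = Z/3)
s(r, M) = -4/(-16 + r) (s(r, M) = (-1 - 3)/(r - 16) = -4/(-16 + r))
(37*s(-9, V(1, -4)))*(107 + 37) = (37*(-4/(-16 - 9)))*(107 + 37) = (37*(-4/(-25)))*144 = (37*(-4*(-1/25)))*144 = (37*(4/25))*144 = (148/25)*144 = 21312/25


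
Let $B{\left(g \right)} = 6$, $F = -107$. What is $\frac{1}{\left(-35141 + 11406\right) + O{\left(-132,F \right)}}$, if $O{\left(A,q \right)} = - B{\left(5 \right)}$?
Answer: $- \frac{1}{23741} \approx -4.2121 \cdot 10^{-5}$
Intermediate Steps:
$O{\left(A,q \right)} = -6$ ($O{\left(A,q \right)} = \left(-1\right) 6 = -6$)
$\frac{1}{\left(-35141 + 11406\right) + O{\left(-132,F \right)}} = \frac{1}{\left(-35141 + 11406\right) - 6} = \frac{1}{-23735 - 6} = \frac{1}{-23741} = - \frac{1}{23741}$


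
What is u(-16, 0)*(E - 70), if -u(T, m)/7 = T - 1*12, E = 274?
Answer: 39984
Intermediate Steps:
u(T, m) = 84 - 7*T (u(T, m) = -7*(T - 1*12) = -7*(T - 12) = -7*(-12 + T) = 84 - 7*T)
u(-16, 0)*(E - 70) = (84 - 7*(-16))*(274 - 70) = (84 + 112)*204 = 196*204 = 39984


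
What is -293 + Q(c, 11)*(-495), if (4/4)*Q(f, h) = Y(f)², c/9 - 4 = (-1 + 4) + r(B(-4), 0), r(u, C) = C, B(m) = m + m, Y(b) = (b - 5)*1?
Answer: -1665473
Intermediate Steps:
Y(b) = -5 + b (Y(b) = (-5 + b)*1 = -5 + b)
B(m) = 2*m
c = 63 (c = 36 + 9*((-1 + 4) + 0) = 36 + 9*(3 + 0) = 36 + 9*3 = 36 + 27 = 63)
Q(f, h) = (-5 + f)²
-293 + Q(c, 11)*(-495) = -293 + (-5 + 63)²*(-495) = -293 + 58²*(-495) = -293 + 3364*(-495) = -293 - 1665180 = -1665473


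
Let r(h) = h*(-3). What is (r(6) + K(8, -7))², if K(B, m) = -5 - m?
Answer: 256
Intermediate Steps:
r(h) = -3*h
(r(6) + K(8, -7))² = (-3*6 + (-5 - 1*(-7)))² = (-18 + (-5 + 7))² = (-18 + 2)² = (-16)² = 256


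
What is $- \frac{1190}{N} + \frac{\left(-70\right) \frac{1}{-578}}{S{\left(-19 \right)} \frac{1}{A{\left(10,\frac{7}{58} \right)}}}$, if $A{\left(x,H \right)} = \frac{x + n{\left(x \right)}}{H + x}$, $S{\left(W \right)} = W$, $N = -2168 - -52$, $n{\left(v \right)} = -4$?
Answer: $\frac{1904927675}{3410163586} \approx 0.5586$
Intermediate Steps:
$N = -2116$ ($N = -2168 + 52 = -2116$)
$A{\left(x,H \right)} = \frac{-4 + x}{H + x}$ ($A{\left(x,H \right)} = \frac{x - 4}{H + x} = \frac{-4 + x}{H + x}$)
$- \frac{1190}{N} + \frac{\left(-70\right) \frac{1}{-578}}{S{\left(-19 \right)} \frac{1}{A{\left(10,\frac{7}{58} \right)}}} = - \frac{1190}{-2116} + \frac{\left(-70\right) \frac{1}{-578}}{\left(-19\right) \frac{1}{\frac{1}{\frac{7}{58} + 10} \left(-4 + 10\right)}} = \left(-1190\right) \left(- \frac{1}{2116}\right) + \frac{\left(-70\right) \left(- \frac{1}{578}\right)}{\left(-19\right) \frac{1}{\frac{1}{7 \cdot \frac{1}{58} + 10} \cdot 6}} = \frac{595}{1058} + \frac{35}{289 \left(- \frac{19}{\frac{1}{\frac{7}{58} + 10} \cdot 6}\right)} = \frac{595}{1058} + \frac{35}{289 \left(- \frac{19}{\frac{1}{\frac{587}{58}} \cdot 6}\right)} = \frac{595}{1058} + \frac{35}{289 \left(- \frac{19}{\frac{58}{587} \cdot 6}\right)} = \frac{595}{1058} + \frac{35}{289 \left(- \frac{19}{\frac{348}{587}}\right)} = \frac{595}{1058} + \frac{35}{289 \left(\left(-19\right) \frac{587}{348}\right)} = \frac{595}{1058} + \frac{35}{289 \left(- \frac{11153}{348}\right)} = \frac{595}{1058} + \frac{35}{289} \left(- \frac{348}{11153}\right) = \frac{595}{1058} - \frac{12180}{3223217} = \frac{1904927675}{3410163586}$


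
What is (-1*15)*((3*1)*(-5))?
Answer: 225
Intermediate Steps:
(-1*15)*((3*1)*(-5)) = -45*(-5) = -15*(-15) = 225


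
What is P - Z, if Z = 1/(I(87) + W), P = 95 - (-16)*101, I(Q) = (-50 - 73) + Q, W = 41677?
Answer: 71247750/41641 ≈ 1711.0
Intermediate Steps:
I(Q) = -123 + Q
P = 1711 (P = 95 - 16*(-101) = 95 + 1616 = 1711)
Z = 1/41641 (Z = 1/((-123 + 87) + 41677) = 1/(-36 + 41677) = 1/41641 ≈ 2.4015e-5)
P - Z = 1711 - 1*1/41641 = 1711 - 1/41641 = 71247750/41641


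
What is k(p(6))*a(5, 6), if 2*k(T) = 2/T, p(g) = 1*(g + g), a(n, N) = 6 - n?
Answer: 1/12 ≈ 0.083333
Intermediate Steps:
p(g) = 2*g (p(g) = 1*(2*g) = 2*g)
k(T) = 1/T (k(T) = (2/T)/2 = 1/T)
k(p(6))*a(5, 6) = (6 - 1*5)/((2*6)) = (6 - 5)/12 = (1/12)*1 = 1/12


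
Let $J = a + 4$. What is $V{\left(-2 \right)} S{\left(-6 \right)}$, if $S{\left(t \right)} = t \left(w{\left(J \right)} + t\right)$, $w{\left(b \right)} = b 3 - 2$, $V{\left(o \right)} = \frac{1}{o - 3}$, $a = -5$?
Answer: $- \frac{66}{5} \approx -13.2$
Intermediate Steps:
$J = -1$ ($J = -5 + 4 = -1$)
$V{\left(o \right)} = \frac{1}{-3 + o}$
$w{\left(b \right)} = -2 + 3 b$ ($w{\left(b \right)} = 3 b - 2 = -2 + 3 b$)
$S{\left(t \right)} = t \left(-5 + t\right)$ ($S{\left(t \right)} = t \left(\left(-2 + 3 \left(-1\right)\right) + t\right) = t \left(\left(-2 - 3\right) + t\right) = t \left(-5 + t\right)$)
$V{\left(-2 \right)} S{\left(-6 \right)} = \frac{\left(-6\right) \left(-5 - 6\right)}{-3 - 2} = \frac{\left(-6\right) \left(-11\right)}{-5} = \left(- \frac{1}{5}\right) 66 = - \frac{66}{5}$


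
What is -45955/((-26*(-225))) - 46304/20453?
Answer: -18627631/1840770 ≈ -10.119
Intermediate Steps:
-45955/((-26*(-225))) - 46304/20453 = -45955/5850 - 46304*1/20453 = -45955*1/5850 - 46304/20453 = -707/90 - 46304/20453 = -18627631/1840770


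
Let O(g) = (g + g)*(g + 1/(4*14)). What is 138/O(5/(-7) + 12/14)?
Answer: 9016/3 ≈ 3005.3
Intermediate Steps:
O(g) = 2*g*(1/56 + g) (O(g) = (2*g)*(g + 1/56) = (2*g)*(1/56 + g) = 2*g*(1/56 + g))
138/O(5/(-7) + 12/14) = 138/(((5/(-7) + 12/14)*(1 + 56*(5/(-7) + 12/14))/28)) = 138/(((5*(-⅐) + 12*(1/14))*(1 + 56*(5*(-⅐) + 12*(1/14)))/28)) = 138/(((-5/7 + 6/7)*(1 + 56*(-5/7 + 6/7))/28)) = 138/(((1/28)*(⅐)*(1 + 56*(⅐)))) = 138/(((1/28)*(⅐)*(1 + 8))) = 138/(((1/28)*(⅐)*9)) = 138/(9/196) = 138*(196/9) = 9016/3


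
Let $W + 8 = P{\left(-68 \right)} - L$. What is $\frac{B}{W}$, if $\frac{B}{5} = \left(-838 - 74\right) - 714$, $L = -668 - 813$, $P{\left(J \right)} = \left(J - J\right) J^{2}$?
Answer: $- \frac{2710}{491} \approx -5.5193$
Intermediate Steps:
$P{\left(J \right)} = 0$ ($P{\left(J \right)} = 0 J^{2} = 0$)
$L = -1481$ ($L = -668 - 813 = -1481$)
$B = -8130$ ($B = 5 \left(\left(-838 - 74\right) - 714\right) = 5 \left(-912 - 714\right) = 5 \left(-1626\right) = -8130$)
$W = 1473$ ($W = -8 + \left(0 - -1481\right) = -8 + \left(0 + 1481\right) = -8 + 1481 = 1473$)
$\frac{B}{W} = - \frac{8130}{1473} = \left(-8130\right) \frac{1}{1473} = - \frac{2710}{491}$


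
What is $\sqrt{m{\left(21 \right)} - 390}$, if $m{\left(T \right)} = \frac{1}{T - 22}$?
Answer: $i \sqrt{391} \approx 19.774 i$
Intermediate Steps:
$m{\left(T \right)} = \frac{1}{-22 + T}$
$\sqrt{m{\left(21 \right)} - 390} = \sqrt{\frac{1}{-22 + 21} - 390} = \sqrt{\frac{1}{-1} - 390} = \sqrt{-1 - 390} = \sqrt{-391} = i \sqrt{391}$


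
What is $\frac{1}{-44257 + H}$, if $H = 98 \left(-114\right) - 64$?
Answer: $- \frac{1}{55493} \approx -1.802 \cdot 10^{-5}$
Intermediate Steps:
$H = -11236$ ($H = -11172 - 64 = -11236$)
$\frac{1}{-44257 + H} = \frac{1}{-44257 - 11236} = \frac{1}{-55493} = - \frac{1}{55493}$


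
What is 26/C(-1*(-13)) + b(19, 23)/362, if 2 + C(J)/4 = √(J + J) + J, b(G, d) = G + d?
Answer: 29873/34390 - 13*√26/190 ≈ 0.51977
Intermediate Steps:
C(J) = -8 + 4*J + 4*√2*√J (C(J) = -8 + 4*(√(J + J) + J) = -8 + 4*(√(2*J) + J) = -8 + 4*(√2*√J + J) = -8 + 4*(J + √2*√J) = -8 + (4*J + 4*√2*√J) = -8 + 4*J + 4*√2*√J)
26/C(-1*(-13)) + b(19, 23)/362 = 26/(-8 + 4*(-1*(-13)) + 4*√2*√(-1*(-13))) + (19 + 23)/362 = 26/(-8 + 4*13 + 4*√2*√13) + 42*(1/362) = 26/(-8 + 52 + 4*√26) + 21/181 = 26/(44 + 4*√26) + 21/181 = 21/181 + 26/(44 + 4*√26)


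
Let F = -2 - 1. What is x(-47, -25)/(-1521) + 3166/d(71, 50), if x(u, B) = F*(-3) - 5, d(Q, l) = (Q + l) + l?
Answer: 59442/3211 ≈ 18.512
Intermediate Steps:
d(Q, l) = Q + 2*l
F = -3
x(u, B) = 4 (x(u, B) = -3*(-3) - 5 = 9 - 5 = 4)
x(-47, -25)/(-1521) + 3166/d(71, 50) = 4/(-1521) + 3166/(71 + 2*50) = 4*(-1/1521) + 3166/(71 + 100) = -4/1521 + 3166/171 = 59442/3211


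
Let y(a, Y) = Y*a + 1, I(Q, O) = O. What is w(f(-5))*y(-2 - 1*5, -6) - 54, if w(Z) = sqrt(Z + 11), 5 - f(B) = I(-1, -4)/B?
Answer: -54 + 86*sqrt(95)/5 ≈ 113.64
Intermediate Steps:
f(B) = 5 + 4/B (f(B) = 5 - (-4)/B = 5 + 4/B)
w(Z) = sqrt(11 + Z)
y(a, Y) = 1 + Y*a
w(f(-5))*y(-2 - 1*5, -6) - 54 = sqrt(11 + (5 + 4/(-5)))*(1 - 6*(-2 - 1*5)) - 54 = sqrt(11 + (5 + 4*(-1/5)))*(1 - 6*(-2 - 5)) - 54 = sqrt(11 + (5 - 4/5))*(1 - 6*(-7)) - 54 = sqrt(11 + 21/5)*(1 + 42) - 54 = sqrt(76/5)*43 - 54 = (2*sqrt(95)/5)*43 - 54 = 86*sqrt(95)/5 - 54 = -54 + 86*sqrt(95)/5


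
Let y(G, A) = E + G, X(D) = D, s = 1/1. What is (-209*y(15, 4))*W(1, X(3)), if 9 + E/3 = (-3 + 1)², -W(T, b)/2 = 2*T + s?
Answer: 0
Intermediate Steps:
s = 1
W(T, b) = -2 - 4*T (W(T, b) = -2*(2*T + 1) = -2*(1 + 2*T) = -2 - 4*T)
E = -15 (E = -27 + 3*(-3 + 1)² = -27 + 3*(-2)² = -27 + 3*4 = -27 + 12 = -15)
y(G, A) = -15 + G
(-209*y(15, 4))*W(1, X(3)) = (-209*(-15 + 15))*(-2 - 4*1) = (-209*0)*(-2 - 4) = 0*(-6) = 0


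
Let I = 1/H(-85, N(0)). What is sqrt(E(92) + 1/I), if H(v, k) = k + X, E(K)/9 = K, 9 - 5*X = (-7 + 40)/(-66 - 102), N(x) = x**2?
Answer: sqrt(650594)/28 ≈ 28.807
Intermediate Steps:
X = 103/56 (X = 9/5 - (-7 + 40)/(5*(-66 - 102)) = 9/5 - 33/(5*(-168)) = 9/5 - 33*(-1)/(5*168) = 9/5 - 1/5*(-11/56) = 9/5 + 11/280 = 103/56 ≈ 1.8393)
E(K) = 9*K
H(v, k) = 103/56 + k (H(v, k) = k + 103/56 = 103/56 + k)
I = 56/103 (I = 1/(103/56 + 0**2) = 1/(103/56 + 0) = 1/(103/56) = 56/103 ≈ 0.54369)
sqrt(E(92) + 1/I) = sqrt(9*92 + 1/(56/103)) = sqrt(828 + 103/56) = sqrt(46471/56) = sqrt(650594)/28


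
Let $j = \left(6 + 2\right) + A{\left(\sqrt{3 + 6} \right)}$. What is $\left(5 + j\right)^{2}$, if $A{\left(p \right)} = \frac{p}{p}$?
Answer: $196$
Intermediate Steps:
$A{\left(p \right)} = 1$
$j = 9$ ($j = \left(6 + 2\right) + 1 = 8 + 1 = 9$)
$\left(5 + j\right)^{2} = \left(5 + 9\right)^{2} = 14^{2} = 196$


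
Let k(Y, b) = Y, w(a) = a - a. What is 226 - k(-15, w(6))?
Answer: 241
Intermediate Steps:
w(a) = 0
226 - k(-15, w(6)) = 226 - 1*(-15) = 226 + 15 = 241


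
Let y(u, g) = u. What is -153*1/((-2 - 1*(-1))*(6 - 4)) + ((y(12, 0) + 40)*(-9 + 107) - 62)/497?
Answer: 86109/994 ≈ 86.629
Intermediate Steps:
-153*1/((-2 - 1*(-1))*(6 - 4)) + ((y(12, 0) + 40)*(-9 + 107) - 62)/497 = -153*1/((-2 - 1*(-1))*(6 - 4)) + ((12 + 40)*(-9 + 107) - 62)/497 = -153*1/(2*(-2 + 1)) + (52*98 - 62)*(1/497) = -153/((-1*2)) + (5096 - 62)*(1/497) = -153/(-2) + 5034*(1/497) = -153*(-1/2) + 5034/497 = 153/2 + 5034/497 = 86109/994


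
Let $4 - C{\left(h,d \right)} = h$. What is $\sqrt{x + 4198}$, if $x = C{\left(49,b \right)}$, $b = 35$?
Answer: $\sqrt{4153} \approx 64.444$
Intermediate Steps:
$C{\left(h,d \right)} = 4 - h$
$x = -45$ ($x = 4 - 49 = -45$)
$\sqrt{x + 4198} = \sqrt{-45 + 4198} = \sqrt{4153}$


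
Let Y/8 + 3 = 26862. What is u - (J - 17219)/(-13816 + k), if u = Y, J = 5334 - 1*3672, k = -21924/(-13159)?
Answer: 39059833384477/181782820 ≈ 2.1487e+5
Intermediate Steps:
Y = 214872 (Y = -24 + 8*26862 = -24 + 214896 = 214872)
k = 21924/13159 (k = -21924*(-1/13159) = 21924/13159 ≈ 1.6661)
J = 1662 (J = 5334 - 3672 = 1662)
u = 214872
u - (J - 17219)/(-13816 + k) = 214872 - (1662 - 17219)/(-13816 + 21924/13159) = 214872 - (-15557)/(-181782820/13159) = 214872 - (-15557)*(-13159)/181782820 = 214872 - 1*204714563/181782820 = 214872 - 204714563/181782820 = 39059833384477/181782820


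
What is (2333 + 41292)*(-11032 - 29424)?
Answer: -1764893000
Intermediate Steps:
(2333 + 41292)*(-11032 - 29424) = 43625*(-40456) = -1764893000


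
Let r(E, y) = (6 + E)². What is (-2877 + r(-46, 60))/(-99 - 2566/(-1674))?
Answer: 1068849/81580 ≈ 13.102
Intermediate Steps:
(-2877 + r(-46, 60))/(-99 - 2566/(-1674)) = (-2877 + (6 - 46)²)/(-99 - 2566/(-1674)) = (-2877 + (-40)²)/(-99 - 2566*(-1/1674)) = (-2877 + 1600)/(-99 + 1283/837) = -1277/(-81580/837) = -1277*(-837/81580) = 1068849/81580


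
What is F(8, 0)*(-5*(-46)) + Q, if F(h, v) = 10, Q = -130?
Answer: 2170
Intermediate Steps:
F(8, 0)*(-5*(-46)) + Q = 10*(-5*(-46)) - 130 = 10*230 - 130 = 2300 - 130 = 2170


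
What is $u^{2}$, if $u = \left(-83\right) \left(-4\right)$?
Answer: $110224$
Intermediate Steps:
$u = 332$
$u^{2} = 332^{2} = 110224$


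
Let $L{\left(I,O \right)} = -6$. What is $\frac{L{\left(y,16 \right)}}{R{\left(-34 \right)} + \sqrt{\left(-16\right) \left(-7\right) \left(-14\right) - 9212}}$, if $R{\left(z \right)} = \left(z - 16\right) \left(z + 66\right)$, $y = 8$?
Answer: $\frac{480}{128539} + \frac{21 i \sqrt{55}}{642695} \approx 0.0037343 + 0.00024232 i$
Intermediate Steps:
$R{\left(z \right)} = \left(-16 + z\right) \left(66 + z\right)$
$\frac{L{\left(y,16 \right)}}{R{\left(-34 \right)} + \sqrt{\left(-16\right) \left(-7\right) \left(-14\right) - 9212}} = - \frac{6}{\left(-1056 + \left(-34\right)^{2} + 50 \left(-34\right)\right) + \sqrt{\left(-16\right) \left(-7\right) \left(-14\right) - 9212}} = - \frac{6}{\left(-1056 + 1156 - 1700\right) + \sqrt{112 \left(-14\right) - 9212}} = - \frac{6}{-1600 + \sqrt{-1568 - 9212}} = - \frac{6}{-1600 + \sqrt{-10780}} = - \frac{6}{-1600 + 14 i \sqrt{55}}$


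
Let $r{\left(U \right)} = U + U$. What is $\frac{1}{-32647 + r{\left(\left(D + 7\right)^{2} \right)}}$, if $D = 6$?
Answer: $- \frac{1}{32309} \approx -3.0951 \cdot 10^{-5}$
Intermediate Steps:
$r{\left(U \right)} = 2 U$
$\frac{1}{-32647 + r{\left(\left(D + 7\right)^{2} \right)}} = \frac{1}{-32647 + 2 \left(6 + 7\right)^{2}} = \frac{1}{-32647 + 2 \cdot 13^{2}} = \frac{1}{-32647 + 2 \cdot 169} = \frac{1}{-32647 + 338} = \frac{1}{-32309} = - \frac{1}{32309}$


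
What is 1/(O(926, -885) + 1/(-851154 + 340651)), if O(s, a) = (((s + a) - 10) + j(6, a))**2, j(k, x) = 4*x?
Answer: 510503/6285864789742 ≈ 8.1214e-8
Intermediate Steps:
O(s, a) = (-10 + s + 5*a)**2 (O(s, a) = (((s + a) - 10) + 4*a)**2 = (((a + s) - 10) + 4*a)**2 = ((-10 + a + s) + 4*a)**2 = (-10 + s + 5*a)**2)
1/(O(926, -885) + 1/(-851154 + 340651)) = 1/((-10 + 926 + 5*(-885))**2 + 1/(-851154 + 340651)) = 1/((-10 + 926 - 4425)**2 + 1/(-510503)) = 1/((-3509)**2 - 1/510503) = 1/(12313081 - 1/510503) = 1/(6285864789742/510503) = 510503/6285864789742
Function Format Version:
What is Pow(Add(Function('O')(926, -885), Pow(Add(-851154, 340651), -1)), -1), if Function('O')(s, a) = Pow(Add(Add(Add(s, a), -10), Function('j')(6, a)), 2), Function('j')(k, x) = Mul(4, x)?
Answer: Rational(510503, 6285864789742) ≈ 8.1214e-8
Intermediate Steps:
Function('O')(s, a) = Pow(Add(-10, s, Mul(5, a)), 2) (Function('O')(s, a) = Pow(Add(Add(Add(s, a), -10), Mul(4, a)), 2) = Pow(Add(Add(Add(a, s), -10), Mul(4, a)), 2) = Pow(Add(Add(-10, a, s), Mul(4, a)), 2) = Pow(Add(-10, s, Mul(5, a)), 2))
Pow(Add(Function('O')(926, -885), Pow(Add(-851154, 340651), -1)), -1) = Pow(Add(Pow(Add(-10, 926, Mul(5, -885)), 2), Pow(Add(-851154, 340651), -1)), -1) = Pow(Add(Pow(Add(-10, 926, -4425), 2), Pow(-510503, -1)), -1) = Pow(Add(Pow(-3509, 2), Rational(-1, 510503)), -1) = Pow(Add(12313081, Rational(-1, 510503)), -1) = Pow(Rational(6285864789742, 510503), -1) = Rational(510503, 6285864789742)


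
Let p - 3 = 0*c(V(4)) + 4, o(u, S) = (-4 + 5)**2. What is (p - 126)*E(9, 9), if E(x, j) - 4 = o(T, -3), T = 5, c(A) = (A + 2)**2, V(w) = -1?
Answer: -595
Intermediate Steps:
c(A) = (2 + A)**2
o(u, S) = 1 (o(u, S) = 1**2 = 1)
E(x, j) = 5 (E(x, j) = 4 + 1 = 5)
p = 7 (p = 3 + (0*(2 - 1)**2 + 4) = 3 + (0*1**2 + 4) = 3 + (0*1 + 4) = 3 + (0 + 4) = 3 + 4 = 7)
(p - 126)*E(9, 9) = (7 - 126)*5 = -119*5 = -595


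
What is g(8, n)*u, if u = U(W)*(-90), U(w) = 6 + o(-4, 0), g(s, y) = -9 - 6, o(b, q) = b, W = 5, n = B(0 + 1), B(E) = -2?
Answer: 2700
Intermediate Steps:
n = -2
g(s, y) = -15
U(w) = 2 (U(w) = 6 - 4 = 2)
u = -180 (u = 2*(-90) = -180)
g(8, n)*u = -15*(-180) = 2700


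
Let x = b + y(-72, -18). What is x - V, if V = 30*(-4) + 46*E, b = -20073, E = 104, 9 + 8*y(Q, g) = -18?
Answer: -197923/8 ≈ -24740.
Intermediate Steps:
y(Q, g) = -27/8 (y(Q, g) = -9/8 + (1/8)*(-18) = -9/8 - 9/4 = -27/8)
V = 4664 (V = 30*(-4) + 46*104 = -120 + 4784 = 4664)
x = -160611/8 (x = -20073 - 27/8 = -160611/8 ≈ -20076.)
x - V = -160611/8 - 1*4664 = -160611/8 - 4664 = -197923/8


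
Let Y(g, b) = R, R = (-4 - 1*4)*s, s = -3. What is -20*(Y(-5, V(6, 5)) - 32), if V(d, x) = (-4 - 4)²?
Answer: 160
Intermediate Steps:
R = 24 (R = (-4 - 1*4)*(-3) = (-4 - 4)*(-3) = -8*(-3) = 24)
V(d, x) = 64 (V(d, x) = (-8)² = 64)
Y(g, b) = 24
-20*(Y(-5, V(6, 5)) - 32) = -20*(24 - 32) = -20*(-8) = 160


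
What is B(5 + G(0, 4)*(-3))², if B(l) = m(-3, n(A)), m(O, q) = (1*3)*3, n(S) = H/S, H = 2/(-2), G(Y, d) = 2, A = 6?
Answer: 81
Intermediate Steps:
H = -1 (H = 2*(-½) = -1)
n(S) = -1/S
m(O, q) = 9 (m(O, q) = 3*3 = 9)
B(l) = 9
B(5 + G(0, 4)*(-3))² = 9² = 81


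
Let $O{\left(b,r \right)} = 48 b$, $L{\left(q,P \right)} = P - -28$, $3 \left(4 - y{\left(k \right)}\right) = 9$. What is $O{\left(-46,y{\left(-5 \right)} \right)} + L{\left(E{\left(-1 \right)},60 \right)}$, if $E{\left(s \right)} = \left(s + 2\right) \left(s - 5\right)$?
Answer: $-2120$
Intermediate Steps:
$y{\left(k \right)} = 1$ ($y{\left(k \right)} = 4 - 3 = 1$)
$E{\left(s \right)} = \left(-5 + s\right) \left(2 + s\right)$ ($E{\left(s \right)} = \left(2 + s\right) \left(-5 + s\right) = \left(-5 + s\right) \left(2 + s\right)$)
$L{\left(q,P \right)} = 28 + P$ ($L{\left(q,P \right)} = P + 28 = 28 + P$)
$O{\left(-46,y{\left(-5 \right)} \right)} + L{\left(E{\left(-1 \right)},60 \right)} = 48 \left(-46\right) + \left(28 + 60\right) = -2208 + 88 = -2120$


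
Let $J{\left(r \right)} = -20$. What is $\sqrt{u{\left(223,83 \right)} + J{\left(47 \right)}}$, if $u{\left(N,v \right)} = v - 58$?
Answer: $\sqrt{5} \approx 2.2361$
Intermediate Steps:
$u{\left(N,v \right)} = -58 + v$ ($u{\left(N,v \right)} = v - 58 = -58 + v$)
$\sqrt{u{\left(223,83 \right)} + J{\left(47 \right)}} = \sqrt{\left(-58 + 83\right) - 20} = \sqrt{25 - 20} = \sqrt{5}$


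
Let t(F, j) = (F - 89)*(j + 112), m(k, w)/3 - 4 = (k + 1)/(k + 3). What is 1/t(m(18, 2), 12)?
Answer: -7/64480 ≈ -0.00010856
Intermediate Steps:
m(k, w) = 12 + 3*(1 + k)/(3 + k) (m(k, w) = 12 + 3*((k + 1)/(k + 3)) = 12 + 3*((1 + k)/(3 + k)) = 12 + 3*(1 + k)/(3 + k))
t(F, j) = (-89 + F)*(112 + j)
1/t(m(18, 2), 12) = 1/(-9968 - 89*12 + 112*(3*(13 + 5*18)/(3 + 18)) + (3*(13 + 5*18)/(3 + 18))*12) = 1/(-9968 - 1068 + 112*(3*(13 + 90)/21) + (3*(13 + 90)/21)*12) = 1/(-9968 - 1068 + 112*(3*(1/21)*103) + (3*(1/21)*103)*12) = 1/(-9968 - 1068 + 112*(103/7) + (103/7)*12) = 1/(-9968 - 1068 + 1648 + 1236/7) = 1/(-64480/7) = -7/64480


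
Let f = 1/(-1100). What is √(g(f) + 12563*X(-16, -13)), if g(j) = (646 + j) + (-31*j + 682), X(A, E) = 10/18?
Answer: √904683670/330 ≈ 91.145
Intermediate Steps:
X(A, E) = 5/9 (X(A, E) = 10*(1/18) = 5/9)
f = -1/1100 ≈ -0.00090909
g(j) = 1328 - 30*j (g(j) = (646 + j) + (682 - 31*j) = 1328 - 30*j)
√(g(f) + 12563*X(-16, -13)) = √((1328 - 30*(-1/1100)) + 12563*(5/9)) = √((1328 + 3/110) + 62815/9) = √(146083/110 + 62815/9) = √(8224397/990) = √904683670/330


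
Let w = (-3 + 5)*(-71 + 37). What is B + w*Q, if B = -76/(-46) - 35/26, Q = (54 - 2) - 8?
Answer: -1789033/598 ≈ -2991.7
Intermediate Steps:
Q = 44 (Q = 52 - 8 = 44)
w = -68 (w = 2*(-34) = -68)
B = 183/598 (B = -76*(-1/46) - 35*1/26 = 38/23 - 35/26 = 183/598 ≈ 0.30602)
B + w*Q = 183/598 - 68*44 = 183/598 - 2992 = -1789033/598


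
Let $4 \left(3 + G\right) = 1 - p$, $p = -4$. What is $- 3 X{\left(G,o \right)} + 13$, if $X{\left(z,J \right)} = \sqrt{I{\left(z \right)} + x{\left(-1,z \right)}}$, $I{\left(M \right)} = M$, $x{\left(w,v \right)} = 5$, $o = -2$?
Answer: $13 - \frac{3 \sqrt{13}}{2} \approx 7.5917$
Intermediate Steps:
$G = - \frac{7}{4}$ ($G = -3 + \frac{1 - -4}{4} = -3 + \frac{1 + 4}{4} = -3 + \frac{1}{4} \cdot 5 = -3 + \frac{5}{4} = - \frac{7}{4} \approx -1.75$)
$X{\left(z,J \right)} = \sqrt{5 + z}$ ($X{\left(z,J \right)} = \sqrt{z + 5} = \sqrt{5 + z}$)
$- 3 X{\left(G,o \right)} + 13 = - 3 \sqrt{5 - \frac{7}{4}} + 13 = - 3 \sqrt{\frac{13}{4}} + 13 = - 3 \frac{\sqrt{13}}{2} + 13 = - \frac{3 \sqrt{13}}{2} + 13 = 13 - \frac{3 \sqrt{13}}{2}$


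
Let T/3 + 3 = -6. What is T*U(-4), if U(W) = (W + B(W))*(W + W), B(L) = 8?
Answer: 864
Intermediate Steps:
T = -27 (T = -9 + 3*(-6) = -9 - 18 = -27)
U(W) = 2*W*(8 + W) (U(W) = (W + 8)*(W + W) = (8 + W)*(2*W) = 2*W*(8 + W))
T*U(-4) = -54*(-4)*(8 - 4) = -54*(-4)*4 = -27*(-32) = 864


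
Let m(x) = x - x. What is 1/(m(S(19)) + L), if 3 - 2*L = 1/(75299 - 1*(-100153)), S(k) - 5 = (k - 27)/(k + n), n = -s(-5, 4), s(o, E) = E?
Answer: 350904/526355 ≈ 0.66667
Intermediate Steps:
n = -4 (n = -1*4 = -4)
S(k) = 5 + (-27 + k)/(-4 + k) (S(k) = 5 + (k - 27)/(k - 4) = 5 + (-27 + k)/(-4 + k))
m(x) = 0
L = 526355/350904 (L = 3/2 - 1/(2*(75299 - 1*(-100153))) = 3/2 - 1/(2*(75299 + 100153)) = 3/2 - ½/175452 = 3/2 - ½*1/175452 = 3/2 - 1/350904 = 526355/350904 ≈ 1.5000)
1/(m(S(19)) + L) = 1/(0 + 526355/350904) = 1/(526355/350904) = 350904/526355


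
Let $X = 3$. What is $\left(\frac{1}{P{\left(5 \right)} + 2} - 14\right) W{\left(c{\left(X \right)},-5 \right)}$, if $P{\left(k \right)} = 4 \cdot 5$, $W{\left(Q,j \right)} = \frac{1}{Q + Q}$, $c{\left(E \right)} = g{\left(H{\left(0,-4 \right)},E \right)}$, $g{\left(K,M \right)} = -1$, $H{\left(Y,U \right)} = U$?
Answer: $\frac{307}{44} \approx 6.9773$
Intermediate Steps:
$c{\left(E \right)} = -1$
$W{\left(Q,j \right)} = \frac{1}{2 Q}$
$P{\left(k \right)} = 20$
$\left(\frac{1}{P{\left(5 \right)} + 2} - 14\right) W{\left(c{\left(X \right)},-5 \right)} = \left(\frac{1}{20 + 2} - 14\right) \frac{1}{2 \left(-1\right)} = \left(\frac{1}{22} - 14\right) \frac{1}{2} \left(-1\right) = \left(\frac{1}{22} - 14\right) \left(- \frac{1}{2}\right) = \left(- \frac{307}{22}\right) \left(- \frac{1}{2}\right) = \frac{307}{44}$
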